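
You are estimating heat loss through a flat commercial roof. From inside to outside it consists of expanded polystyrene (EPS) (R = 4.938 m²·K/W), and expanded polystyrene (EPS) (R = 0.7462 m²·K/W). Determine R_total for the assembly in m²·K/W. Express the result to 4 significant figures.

5.684 m²·K/W

R_total = 4.938 + 0.7462 = 5.6842 m²·K/W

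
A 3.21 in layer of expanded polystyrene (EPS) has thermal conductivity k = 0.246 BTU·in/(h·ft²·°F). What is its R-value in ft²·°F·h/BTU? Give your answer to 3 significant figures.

13.0 ft²·°F·h/BTU

R = L/k = 3.21/0.246 = 13.05 ft²·°F·h/BTU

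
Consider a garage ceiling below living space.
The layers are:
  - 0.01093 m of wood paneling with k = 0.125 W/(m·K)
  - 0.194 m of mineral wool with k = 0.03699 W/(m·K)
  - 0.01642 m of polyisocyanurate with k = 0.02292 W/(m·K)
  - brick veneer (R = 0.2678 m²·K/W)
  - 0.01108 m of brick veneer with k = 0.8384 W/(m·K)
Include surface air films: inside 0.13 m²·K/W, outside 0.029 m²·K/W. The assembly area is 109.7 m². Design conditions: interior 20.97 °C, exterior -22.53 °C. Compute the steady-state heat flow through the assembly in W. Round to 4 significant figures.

0.01093/0.125 = 0.08744
0.194/0.03699 = 5.2447
0.01642/0.02292 = 0.7164
0.01108/0.8384 = 0.013216
R_total = 0.13 + 0.08744 + 5.2447 + 0.7164 + 0.2678 + 0.013216 + 0.029 = 6.4885 m²·K/W
Q = A·ΔT/R = 109.7 × (20.97 − (-22.53)) / 6.4885 = 735.44 W

735.4 W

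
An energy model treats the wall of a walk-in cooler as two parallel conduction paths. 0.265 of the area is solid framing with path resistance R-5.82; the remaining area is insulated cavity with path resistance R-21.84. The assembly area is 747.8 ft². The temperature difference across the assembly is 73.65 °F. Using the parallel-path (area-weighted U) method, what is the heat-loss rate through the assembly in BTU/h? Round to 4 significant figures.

U_eff = 0.735/21.84 + 0.265/5.82 = 0.033654 + 0.045533 = 0.079186
R_eff = 1/U_eff = 12.628 ft²·°F·h/BTU
Q = 747.8 × 73.65 / 12.628 = 4361.2 BTU/h

4361 BTU/h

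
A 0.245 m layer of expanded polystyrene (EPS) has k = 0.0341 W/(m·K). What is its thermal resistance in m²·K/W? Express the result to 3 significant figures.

7.18 m²·K/W

R = L/k = 0.245/0.0341 = 7.185 m²·K/W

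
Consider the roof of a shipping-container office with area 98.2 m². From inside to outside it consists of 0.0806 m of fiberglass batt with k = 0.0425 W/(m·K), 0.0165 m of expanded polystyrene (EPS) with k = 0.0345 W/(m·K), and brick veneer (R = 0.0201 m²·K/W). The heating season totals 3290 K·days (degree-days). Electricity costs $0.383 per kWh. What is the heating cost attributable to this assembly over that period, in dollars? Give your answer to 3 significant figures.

0.0806/0.0425 = 1.896
0.0165/0.0345 = 0.4783
R_total = 1.896 + 0.4783 + 0.0201 = 2.395 m²·K/W
E = A × HDD × 24 / R / 1000 = 98.2 × 3290 × 24 / 2.395 / 1000 = 3238 kWh
Cost = 3238 × 0.383 = $1240

1240 dollars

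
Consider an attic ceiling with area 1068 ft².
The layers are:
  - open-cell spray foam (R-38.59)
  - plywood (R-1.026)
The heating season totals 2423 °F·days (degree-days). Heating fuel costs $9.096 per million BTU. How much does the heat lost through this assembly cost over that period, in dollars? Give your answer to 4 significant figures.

R_total = 38.59 + 1.026 = 39.616 ft²·°F·h/BTU
E = A × HDD × 24 / R = 1068 × 2423 × 24 / 39.616 = 1567700 BTU
Cost = 1567700/10⁶ × 9.096 = $14.26

14.26 dollars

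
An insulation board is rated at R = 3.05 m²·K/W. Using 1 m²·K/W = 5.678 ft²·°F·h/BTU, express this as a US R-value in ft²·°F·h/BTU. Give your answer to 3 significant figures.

17.3 ft²·°F·h/BTU

R_US = 3.05 × 5.678 = 17.32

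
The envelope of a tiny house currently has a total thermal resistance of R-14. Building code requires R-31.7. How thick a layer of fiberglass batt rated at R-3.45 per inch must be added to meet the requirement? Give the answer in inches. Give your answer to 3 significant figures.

ΔR = 31.7 − 14 = 17.7 ft²·°F·h/BTU
L = ΔR / (R/in) = 17.7/3.45 = 5.13 in

5.13 in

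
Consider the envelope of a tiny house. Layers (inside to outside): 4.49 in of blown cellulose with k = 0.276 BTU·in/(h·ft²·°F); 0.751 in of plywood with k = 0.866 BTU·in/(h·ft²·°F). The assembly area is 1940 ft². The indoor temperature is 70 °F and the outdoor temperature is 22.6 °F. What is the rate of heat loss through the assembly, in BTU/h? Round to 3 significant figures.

4.49/0.276 = 16.27
0.751/0.866 = 0.8672
R_total = 16.27 + 0.8672 = 17.14 ft²·°F·h/BTU
Q = A·ΔT/R = 1940 × (70 − 22.6) / 17.14 = 5366 BTU/h

5370 BTU/h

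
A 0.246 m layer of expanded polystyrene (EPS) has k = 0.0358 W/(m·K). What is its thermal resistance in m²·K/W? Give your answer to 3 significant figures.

6.87 m²·K/W

R = L/k = 0.246/0.0358 = 6.872 m²·K/W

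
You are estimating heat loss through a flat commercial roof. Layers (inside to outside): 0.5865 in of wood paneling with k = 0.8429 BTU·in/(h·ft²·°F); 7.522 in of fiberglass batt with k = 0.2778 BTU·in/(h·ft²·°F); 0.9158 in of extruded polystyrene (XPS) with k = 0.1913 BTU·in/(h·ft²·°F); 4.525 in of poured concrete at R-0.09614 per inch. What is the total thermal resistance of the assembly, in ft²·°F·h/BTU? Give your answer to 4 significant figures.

33.00 ft²·°F·h/BTU

0.5865/0.8429 = 0.69581
7.522/0.2778 = 27.077
0.9158/0.1913 = 4.7872
4.525 × 0.09614 = 0.43503
R_total = 0.69581 + 27.077 + 4.7872 + 0.43503 = 32.995 ft²·°F·h/BTU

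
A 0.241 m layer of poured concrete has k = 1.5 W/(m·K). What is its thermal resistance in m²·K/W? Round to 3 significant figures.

R = L/k = 0.241/1.5 = 0.1607 m²·K/W

0.161 m²·K/W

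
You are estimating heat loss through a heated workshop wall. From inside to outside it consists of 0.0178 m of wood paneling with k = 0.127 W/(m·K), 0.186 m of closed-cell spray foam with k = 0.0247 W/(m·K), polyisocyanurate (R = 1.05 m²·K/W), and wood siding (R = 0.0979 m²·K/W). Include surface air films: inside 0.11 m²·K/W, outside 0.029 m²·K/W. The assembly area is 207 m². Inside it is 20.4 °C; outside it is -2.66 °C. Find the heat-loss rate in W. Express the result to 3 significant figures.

0.0178/0.127 = 0.1402
0.186/0.0247 = 7.53
R_total = 0.11 + 0.1402 + 7.53 + 1.05 + 0.0979 + 0.029 = 8.957 m²·K/W
Q = A·ΔT/R = 207 × (20.4 − (-2.66)) / 8.957 = 532.9 W

533 W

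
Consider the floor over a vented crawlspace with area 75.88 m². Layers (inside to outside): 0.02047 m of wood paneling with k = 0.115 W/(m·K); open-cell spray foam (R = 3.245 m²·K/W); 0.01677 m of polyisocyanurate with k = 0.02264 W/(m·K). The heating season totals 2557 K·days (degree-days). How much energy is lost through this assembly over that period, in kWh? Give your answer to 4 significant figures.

1118 kWh

0.02047/0.115 = 0.178
0.01677/0.02264 = 0.74072
R_total = 0.178 + 3.245 + 0.74072 = 4.1637 m²·K/W
E = A × HDD × 24 / R / 1000 = 75.88 × 2557 × 24 / 4.1637 / 1000 = 1118.4 kWh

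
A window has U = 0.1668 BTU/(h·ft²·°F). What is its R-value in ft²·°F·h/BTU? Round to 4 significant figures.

5.995 ft²·°F·h/BTU

R = 1/U = 1/0.1668 = 5.9952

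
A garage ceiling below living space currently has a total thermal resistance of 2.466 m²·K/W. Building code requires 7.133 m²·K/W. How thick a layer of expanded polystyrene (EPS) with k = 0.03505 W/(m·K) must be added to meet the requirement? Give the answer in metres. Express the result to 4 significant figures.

0.1636 m

ΔR = 7.133 − 2.466 = 4.667 m²·K/W
L = ΔR × k = 4.667 × 0.03505 = 0.16358 m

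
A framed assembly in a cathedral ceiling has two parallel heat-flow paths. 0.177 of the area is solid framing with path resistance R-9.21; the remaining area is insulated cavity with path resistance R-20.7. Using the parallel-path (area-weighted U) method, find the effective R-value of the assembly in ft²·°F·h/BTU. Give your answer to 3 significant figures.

17.0 ft²·°F·h/BTU

U_eff = 0.823/20.7 + 0.177/9.21 = 0.03976 + 0.01922 = 0.05898
R_eff = 1/U_eff = 16.96 ft²·°F·h/BTU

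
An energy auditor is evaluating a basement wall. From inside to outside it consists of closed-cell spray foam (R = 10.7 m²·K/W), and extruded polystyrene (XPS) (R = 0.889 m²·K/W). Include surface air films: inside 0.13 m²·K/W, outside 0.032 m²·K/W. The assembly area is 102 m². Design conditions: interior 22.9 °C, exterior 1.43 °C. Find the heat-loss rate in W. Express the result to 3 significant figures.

186 W

R_total = 0.13 + 10.7 + 0.889 + 0.032 = 11.75 m²·K/W
Q = A·ΔT/R = 102 × (22.9 − 1.43) / 11.75 = 186.4 W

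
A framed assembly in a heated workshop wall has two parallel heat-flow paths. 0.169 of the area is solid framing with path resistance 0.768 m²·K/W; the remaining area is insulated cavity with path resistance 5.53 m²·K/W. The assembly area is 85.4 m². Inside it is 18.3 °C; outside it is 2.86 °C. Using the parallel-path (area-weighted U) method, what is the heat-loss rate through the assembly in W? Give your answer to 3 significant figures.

U_eff = 0.831/5.53 + 0.169/0.768 = 0.1503 + 0.2201 = 0.3703
R_eff = 1/U_eff = 2.7 m²·K/W
Q = 85.4 × (18.3 − 2.86) / 2.7 = 488.3 W

488 W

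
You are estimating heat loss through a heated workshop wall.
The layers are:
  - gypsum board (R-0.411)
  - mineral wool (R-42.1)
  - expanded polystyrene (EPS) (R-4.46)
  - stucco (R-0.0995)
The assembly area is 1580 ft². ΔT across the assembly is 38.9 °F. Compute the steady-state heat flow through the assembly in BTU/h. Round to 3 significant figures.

1310 BTU/h

R_total = 0.411 + 42.1 + 4.46 + 0.0995 = 47.07 ft²·°F·h/BTU
Q = A·ΔT/R = 1580 × 38.9 / 47.07 = 1306 BTU/h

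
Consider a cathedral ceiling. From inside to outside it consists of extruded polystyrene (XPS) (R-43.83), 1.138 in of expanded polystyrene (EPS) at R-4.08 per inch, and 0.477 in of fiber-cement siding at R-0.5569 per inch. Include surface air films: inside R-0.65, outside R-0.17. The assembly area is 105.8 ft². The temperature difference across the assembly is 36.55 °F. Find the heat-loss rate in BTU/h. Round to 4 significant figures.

78.03 BTU/h

1.138 × 4.08 = 4.643
0.477 × 0.5569 = 0.26564
R_total = 0.65 + 43.83 + 4.643 + 0.26564 + 0.17 = 49.559 ft²·°F·h/BTU
Q = A·ΔT/R = 105.8 × 36.55 / 49.559 = 78.029 BTU/h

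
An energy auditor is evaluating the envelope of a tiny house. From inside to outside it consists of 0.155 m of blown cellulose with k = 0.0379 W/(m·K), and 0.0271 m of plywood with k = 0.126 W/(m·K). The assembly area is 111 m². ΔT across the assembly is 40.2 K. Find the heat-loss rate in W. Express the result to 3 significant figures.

0.155/0.0379 = 4.09
0.0271/0.126 = 0.2151
R_total = 4.09 + 0.2151 = 4.305 m²·K/W
Q = A·ΔT/R = 111 × 40.2 / 4.305 = 1037 W

1040 W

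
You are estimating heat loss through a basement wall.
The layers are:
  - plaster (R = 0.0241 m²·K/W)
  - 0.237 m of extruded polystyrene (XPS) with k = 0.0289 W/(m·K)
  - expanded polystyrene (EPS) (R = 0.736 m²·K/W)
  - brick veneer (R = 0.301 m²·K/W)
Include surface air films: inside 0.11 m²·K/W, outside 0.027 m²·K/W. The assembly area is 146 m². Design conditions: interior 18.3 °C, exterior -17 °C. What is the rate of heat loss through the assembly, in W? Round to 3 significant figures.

548 W

0.237/0.0289 = 8.201
R_total = 0.11 + 0.0241 + 8.201 + 0.736 + 0.301 + 0.027 = 9.399 m²·K/W
Q = A·ΔT/R = 146 × (18.3 − (-17)) / 9.399 = 548.3 W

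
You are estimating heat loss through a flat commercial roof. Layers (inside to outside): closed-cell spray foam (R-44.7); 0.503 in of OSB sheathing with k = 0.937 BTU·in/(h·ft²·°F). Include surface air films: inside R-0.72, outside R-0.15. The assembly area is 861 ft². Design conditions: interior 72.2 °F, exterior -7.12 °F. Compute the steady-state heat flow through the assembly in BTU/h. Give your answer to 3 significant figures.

0.503/0.937 = 0.5368
R_total = 0.72 + 44.7 + 0.5368 + 0.15 = 46.11 ft²·°F·h/BTU
Q = A·ΔT/R = 861 × (72.2 − (-7.12)) / 46.11 = 1481 BTU/h

1480 BTU/h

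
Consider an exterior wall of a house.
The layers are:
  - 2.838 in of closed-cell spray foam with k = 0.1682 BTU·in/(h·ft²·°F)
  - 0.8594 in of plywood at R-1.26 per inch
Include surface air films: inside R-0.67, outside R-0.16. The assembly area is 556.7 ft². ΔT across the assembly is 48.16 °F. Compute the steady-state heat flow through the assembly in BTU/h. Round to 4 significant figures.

1427 BTU/h

2.838/0.1682 = 16.873
0.8594 × 1.26 = 1.0828
R_total = 0.67 + 16.873 + 1.0828 + 0.16 = 18.786 ft²·°F·h/BTU
Q = A·ΔT/R = 556.7 × 48.16 / 18.786 = 1427.2 BTU/h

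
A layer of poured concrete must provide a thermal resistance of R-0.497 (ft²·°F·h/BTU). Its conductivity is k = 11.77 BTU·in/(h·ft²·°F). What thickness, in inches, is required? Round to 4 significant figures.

L = R × k = 0.497 × 11.77 = 5.8497 in

5.850 in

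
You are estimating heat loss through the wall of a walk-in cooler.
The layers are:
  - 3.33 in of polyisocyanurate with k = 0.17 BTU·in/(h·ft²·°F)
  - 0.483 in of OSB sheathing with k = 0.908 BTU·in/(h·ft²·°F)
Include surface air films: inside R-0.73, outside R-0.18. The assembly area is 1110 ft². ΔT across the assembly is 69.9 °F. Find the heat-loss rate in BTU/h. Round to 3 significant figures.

3690 BTU/h

3.33/0.17 = 19.59
0.483/0.908 = 0.5319
R_total = 0.73 + 19.59 + 0.5319 + 0.18 = 21.03 ft²·°F·h/BTU
Q = A·ΔT/R = 1110 × 69.9 / 21.03 = 3689 BTU/h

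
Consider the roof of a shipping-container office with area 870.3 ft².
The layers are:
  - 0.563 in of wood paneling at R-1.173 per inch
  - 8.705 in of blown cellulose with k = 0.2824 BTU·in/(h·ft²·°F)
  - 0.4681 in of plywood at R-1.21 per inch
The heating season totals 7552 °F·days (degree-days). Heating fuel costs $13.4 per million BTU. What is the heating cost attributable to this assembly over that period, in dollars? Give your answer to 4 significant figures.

65.95 dollars

0.563 × 1.173 = 0.6604
8.705/0.2824 = 30.825
0.4681 × 1.21 = 0.5664
R_total = 0.6604 + 30.825 + 0.5664 = 32.052 ft²·°F·h/BTU
E = A × HDD × 24 / R = 870.3 × 7552 × 24 / 32.052 = 4921400 BTU
Cost = 4921400/10⁶ × 13.4 = $65.947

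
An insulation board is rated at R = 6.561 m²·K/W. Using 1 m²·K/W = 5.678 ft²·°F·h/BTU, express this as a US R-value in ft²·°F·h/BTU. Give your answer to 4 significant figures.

37.25 ft²·°F·h/BTU

R_US = 6.561 × 5.678 = 37.253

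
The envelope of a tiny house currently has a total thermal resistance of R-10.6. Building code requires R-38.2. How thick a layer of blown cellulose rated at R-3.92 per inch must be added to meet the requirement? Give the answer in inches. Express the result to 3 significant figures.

ΔR = 38.2 − 10.6 = 27.6 ft²·°F·h/BTU
L = ΔR / (R/in) = 27.6/3.92 = 7.041 in

7.04 in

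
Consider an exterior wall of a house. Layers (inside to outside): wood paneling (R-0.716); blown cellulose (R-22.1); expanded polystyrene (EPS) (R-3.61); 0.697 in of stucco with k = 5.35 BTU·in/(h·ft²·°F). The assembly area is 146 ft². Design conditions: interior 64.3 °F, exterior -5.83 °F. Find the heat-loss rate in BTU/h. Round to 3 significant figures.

0.697/5.35 = 0.1303
R_total = 0.716 + 22.1 + 3.61 + 0.1303 = 26.56 ft²·°F·h/BTU
Q = A·ΔT/R = 146 × (64.3 − (-5.83)) / 26.56 = 385.6 BTU/h

386 BTU/h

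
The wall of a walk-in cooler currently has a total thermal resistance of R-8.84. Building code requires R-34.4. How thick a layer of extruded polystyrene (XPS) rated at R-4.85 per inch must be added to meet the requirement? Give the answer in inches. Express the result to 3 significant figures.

ΔR = 34.4 − 8.84 = 25.56 ft²·°F·h/BTU
L = ΔR / (R/in) = 25.56/4.85 = 5.27 in

5.27 in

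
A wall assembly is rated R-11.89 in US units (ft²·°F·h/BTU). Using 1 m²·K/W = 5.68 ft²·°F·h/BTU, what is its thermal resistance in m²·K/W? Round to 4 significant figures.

2.093 m²·K/W

R_SI = 11.89/5.68 = 2.0933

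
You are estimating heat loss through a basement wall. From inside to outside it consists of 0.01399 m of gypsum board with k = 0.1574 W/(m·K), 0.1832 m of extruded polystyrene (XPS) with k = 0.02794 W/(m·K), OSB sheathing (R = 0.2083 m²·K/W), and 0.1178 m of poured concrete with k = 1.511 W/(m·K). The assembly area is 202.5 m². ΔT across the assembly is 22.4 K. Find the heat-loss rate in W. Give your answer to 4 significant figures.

0.01399/0.1574 = 0.088882
0.1832/0.02794 = 6.5569
0.1178/1.511 = 0.077962
R_total = 0.088882 + 6.5569 + 0.2083 + 0.077962 = 6.9321 m²·K/W
Q = A·ΔT/R = 202.5 × 22.4 / 6.9321 = 654.35 W

654.4 W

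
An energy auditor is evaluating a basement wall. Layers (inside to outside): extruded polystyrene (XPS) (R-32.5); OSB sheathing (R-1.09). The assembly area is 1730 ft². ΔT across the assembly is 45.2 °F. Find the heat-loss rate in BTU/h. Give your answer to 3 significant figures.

2330 BTU/h

R_total = 32.5 + 1.09 = 33.59 ft²·°F·h/BTU
Q = A·ΔT/R = 1730 × 45.2 / 33.59 = 2328 BTU/h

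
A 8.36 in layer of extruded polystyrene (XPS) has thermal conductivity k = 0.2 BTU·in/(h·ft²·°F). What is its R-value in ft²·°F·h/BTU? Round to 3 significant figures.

R = L/k = 8.36/0.2 = 41.8 ft²·°F·h/BTU

41.8 ft²·°F·h/BTU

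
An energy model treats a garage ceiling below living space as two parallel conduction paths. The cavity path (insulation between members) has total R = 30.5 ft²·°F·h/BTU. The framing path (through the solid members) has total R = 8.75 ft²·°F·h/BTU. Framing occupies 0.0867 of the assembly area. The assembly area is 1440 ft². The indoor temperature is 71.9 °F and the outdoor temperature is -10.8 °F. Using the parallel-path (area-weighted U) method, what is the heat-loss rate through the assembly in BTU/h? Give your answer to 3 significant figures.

U_eff = 0.9133/30.5 + 0.0867/8.75 = 0.02994 + 0.009909 = 0.03985
R_eff = 1/U_eff = 25.09 ft²·°F·h/BTU
Q = 1440 × (71.9 − (-10.8)) / 25.09 = 4746 BTU/h

4750 BTU/h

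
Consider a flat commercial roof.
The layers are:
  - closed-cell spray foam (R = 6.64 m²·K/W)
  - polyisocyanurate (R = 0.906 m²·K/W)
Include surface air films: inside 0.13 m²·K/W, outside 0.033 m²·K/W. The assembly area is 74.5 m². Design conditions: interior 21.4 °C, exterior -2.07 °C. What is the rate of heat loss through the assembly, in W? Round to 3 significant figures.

R_total = 0.13 + 6.64 + 0.906 + 0.033 = 7.709 m²·K/W
Q = A·ΔT/R = 74.5 × (21.4 − (-2.07)) / 7.709 = 226.8 W

227 W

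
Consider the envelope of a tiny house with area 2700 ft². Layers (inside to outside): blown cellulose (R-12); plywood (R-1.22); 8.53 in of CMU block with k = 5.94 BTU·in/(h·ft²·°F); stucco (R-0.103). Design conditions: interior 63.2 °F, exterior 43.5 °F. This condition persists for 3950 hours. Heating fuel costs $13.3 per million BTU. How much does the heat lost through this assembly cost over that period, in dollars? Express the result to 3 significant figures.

8.53/5.94 = 1.436
R_total = 12 + 1.22 + 1.436 + 0.103 = 14.76 ft²·°F·h/BTU
Q = 2700 × (63.2 − 43.5) / 14.76 = 3604 BTU/h
E = 3604 × 3950 = 14240000 BTU
Cost = 14240000/10⁶ × 13.3 = $189.3

189 dollars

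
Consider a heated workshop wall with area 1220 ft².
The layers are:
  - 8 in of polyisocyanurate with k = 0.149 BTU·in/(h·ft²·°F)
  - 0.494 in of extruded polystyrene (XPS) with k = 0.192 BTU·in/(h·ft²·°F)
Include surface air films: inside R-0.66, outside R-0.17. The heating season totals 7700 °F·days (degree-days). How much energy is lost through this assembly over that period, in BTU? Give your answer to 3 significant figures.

8/0.149 = 53.69
0.494/0.192 = 2.573
R_total = 0.66 + 53.69 + 2.573 + 0.17 = 57.09 ft²·°F·h/BTU
E = A × HDD × 24 / R = 1220 × 7700 × 24 / 57.09 = 3949000 BTU

3950000 BTU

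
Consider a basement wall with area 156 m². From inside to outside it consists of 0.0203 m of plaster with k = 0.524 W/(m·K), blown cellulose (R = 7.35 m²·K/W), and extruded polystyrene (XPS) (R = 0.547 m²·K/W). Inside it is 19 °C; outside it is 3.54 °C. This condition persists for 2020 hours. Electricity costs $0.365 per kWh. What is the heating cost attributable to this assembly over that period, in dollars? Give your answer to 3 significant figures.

0.0203/0.524 = 0.03874
R_total = 0.03874 + 7.35 + 0.547 = 7.936 m²·K/W
Q = 156 × (19 − 3.54) / 7.936 = 303.9 W
E = 303.9 W × 2020 h / 1000 = 613.9 kWh
Cost = 613.9 × 0.365 = $224.1

224 dollars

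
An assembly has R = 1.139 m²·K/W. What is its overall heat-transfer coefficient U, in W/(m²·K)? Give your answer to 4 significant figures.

0.8780 W/(m²·K)

U = 1/R = 1/1.139 = 0.87796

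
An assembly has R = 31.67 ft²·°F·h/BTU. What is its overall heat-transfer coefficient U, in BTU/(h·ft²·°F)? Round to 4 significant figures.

U = 1/R = 1/31.67 = 0.031576

0.03158 BTU/(h·ft²·°F)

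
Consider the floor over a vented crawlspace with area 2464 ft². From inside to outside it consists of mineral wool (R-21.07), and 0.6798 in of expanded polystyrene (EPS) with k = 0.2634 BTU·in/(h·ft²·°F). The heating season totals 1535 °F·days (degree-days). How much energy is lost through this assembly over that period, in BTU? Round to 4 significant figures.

3838000 BTU

0.6798/0.2634 = 2.5809
R_total = 21.07 + 2.5809 = 23.651 ft²·°F·h/BTU
E = A × HDD × 24 / R = 2464 × 1535 × 24 / 23.651 = 3838100 BTU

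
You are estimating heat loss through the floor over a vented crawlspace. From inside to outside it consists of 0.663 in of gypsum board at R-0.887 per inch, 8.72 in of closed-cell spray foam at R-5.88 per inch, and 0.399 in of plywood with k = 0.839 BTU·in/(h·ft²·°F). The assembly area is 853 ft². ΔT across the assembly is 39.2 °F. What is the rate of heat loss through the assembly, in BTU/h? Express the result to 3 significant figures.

639 BTU/h

0.663 × 0.887 = 0.5881
8.72 × 5.88 = 51.27
0.399/0.839 = 0.4756
R_total = 0.5881 + 51.27 + 0.4756 = 52.34 ft²·°F·h/BTU
Q = A·ΔT/R = 853 × 39.2 / 52.34 = 638.9 BTU/h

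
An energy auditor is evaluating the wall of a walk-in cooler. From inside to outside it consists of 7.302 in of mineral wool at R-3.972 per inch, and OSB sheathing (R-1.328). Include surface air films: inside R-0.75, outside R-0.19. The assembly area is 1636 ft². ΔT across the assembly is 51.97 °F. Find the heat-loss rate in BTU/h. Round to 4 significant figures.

7.302 × 3.972 = 29.004
R_total = 0.75 + 29.004 + 1.328 + 0.19 = 31.272 ft²·°F·h/BTU
Q = A·ΔT/R = 1636 × 51.97 / 31.272 = 2718.9 BTU/h

2719 BTU/h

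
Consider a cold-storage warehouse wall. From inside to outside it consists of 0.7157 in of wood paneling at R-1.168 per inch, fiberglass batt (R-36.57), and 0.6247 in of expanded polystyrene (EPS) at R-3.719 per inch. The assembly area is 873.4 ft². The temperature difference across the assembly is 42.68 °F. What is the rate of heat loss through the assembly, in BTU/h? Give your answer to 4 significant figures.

938.3 BTU/h

0.7157 × 1.168 = 0.83594
0.6247 × 3.719 = 2.3233
R_total = 0.83594 + 36.57 + 2.3233 = 39.729 ft²·°F·h/BTU
Q = A·ΔT/R = 873.4 × 42.68 / 39.729 = 938.27 BTU/h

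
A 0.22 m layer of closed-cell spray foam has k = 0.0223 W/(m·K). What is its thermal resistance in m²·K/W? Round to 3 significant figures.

9.87 m²·K/W

R = L/k = 0.22/0.0223 = 9.865 m²·K/W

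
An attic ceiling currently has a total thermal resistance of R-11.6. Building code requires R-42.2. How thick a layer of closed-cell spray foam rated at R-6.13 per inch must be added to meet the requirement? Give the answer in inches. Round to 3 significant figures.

ΔR = 42.2 − 11.6 = 30.6 ft²·°F·h/BTU
L = ΔR / (R/in) = 30.6/6.13 = 4.992 in

4.99 in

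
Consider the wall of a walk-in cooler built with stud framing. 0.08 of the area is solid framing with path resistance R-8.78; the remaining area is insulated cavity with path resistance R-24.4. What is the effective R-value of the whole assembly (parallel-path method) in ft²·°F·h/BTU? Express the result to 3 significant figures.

U_eff = 0.92/24.4 + 0.08/8.78 = 0.0377 + 0.009112 = 0.04682
R_eff = 1/U_eff = 21.36 ft²·°F·h/BTU

21.4 ft²·°F·h/BTU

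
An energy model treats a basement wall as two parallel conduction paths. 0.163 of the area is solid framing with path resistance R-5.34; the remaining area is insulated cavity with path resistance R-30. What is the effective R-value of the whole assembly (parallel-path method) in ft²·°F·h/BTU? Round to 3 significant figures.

17.1 ft²·°F·h/BTU

U_eff = 0.837/30 + 0.163/5.34 = 0.0279 + 0.03052 = 0.05842
R_eff = 1/U_eff = 17.12 ft²·°F·h/BTU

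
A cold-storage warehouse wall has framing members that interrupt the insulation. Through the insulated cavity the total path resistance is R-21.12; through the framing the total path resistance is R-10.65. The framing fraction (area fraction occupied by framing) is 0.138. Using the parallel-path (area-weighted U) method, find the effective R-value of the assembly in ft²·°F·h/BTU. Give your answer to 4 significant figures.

18.60 ft²·°F·h/BTU

U_eff = 0.862/21.12 + 0.138/10.65 = 0.040814 + 0.012958 = 0.053772
R_eff = 1/U_eff = 18.597 ft²·°F·h/BTU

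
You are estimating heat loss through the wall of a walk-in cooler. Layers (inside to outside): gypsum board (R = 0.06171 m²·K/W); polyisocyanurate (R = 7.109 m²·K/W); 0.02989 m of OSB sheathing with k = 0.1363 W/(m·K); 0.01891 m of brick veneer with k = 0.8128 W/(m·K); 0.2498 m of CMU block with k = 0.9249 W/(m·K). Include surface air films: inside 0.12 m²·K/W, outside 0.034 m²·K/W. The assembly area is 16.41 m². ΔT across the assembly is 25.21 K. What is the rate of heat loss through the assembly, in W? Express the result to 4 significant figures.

0.02989/0.1363 = 0.2193
0.01891/0.8128 = 0.023265
0.2498/0.9249 = 0.27008
R_total = 0.12 + 0.06171 + 7.109 + 0.2193 + 0.023265 + 0.27008 + 0.034 = 7.8374 m²·K/W
Q = A·ΔT/R = 16.41 × 25.21 / 7.8374 = 52.785 W

52.79 W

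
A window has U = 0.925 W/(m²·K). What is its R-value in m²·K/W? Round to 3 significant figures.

R = 1/U = 1/0.925 = 1.081

1.08 m²·K/W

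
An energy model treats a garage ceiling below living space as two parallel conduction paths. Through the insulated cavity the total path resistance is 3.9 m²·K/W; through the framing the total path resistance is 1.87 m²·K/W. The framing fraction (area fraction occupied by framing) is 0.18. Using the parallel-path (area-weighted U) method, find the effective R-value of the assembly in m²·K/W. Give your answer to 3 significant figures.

3.26 m²·K/W

U_eff = 0.82/3.9 + 0.18/1.87 = 0.2103 + 0.09626 = 0.3065
R_eff = 1/U_eff = 3.263 m²·K/W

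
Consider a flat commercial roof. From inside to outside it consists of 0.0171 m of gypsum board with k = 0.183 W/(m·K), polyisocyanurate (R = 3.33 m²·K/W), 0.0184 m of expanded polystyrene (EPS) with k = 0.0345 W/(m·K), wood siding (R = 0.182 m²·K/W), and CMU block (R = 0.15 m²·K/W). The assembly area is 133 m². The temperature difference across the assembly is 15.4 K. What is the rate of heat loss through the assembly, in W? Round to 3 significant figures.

478 W

0.0171/0.183 = 0.09344
0.0184/0.0345 = 0.5333
R_total = 0.09344 + 3.33 + 0.5333 + 0.182 + 0.15 = 4.289 m²·K/W
Q = A·ΔT/R = 133 × 15.4 / 4.289 = 477.6 W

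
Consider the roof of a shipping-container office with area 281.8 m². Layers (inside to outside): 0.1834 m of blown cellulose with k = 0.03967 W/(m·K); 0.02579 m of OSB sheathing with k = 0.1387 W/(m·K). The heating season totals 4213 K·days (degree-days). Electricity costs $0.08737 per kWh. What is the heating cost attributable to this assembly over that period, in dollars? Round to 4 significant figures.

0.1834/0.03967 = 4.6231
0.02579/0.1387 = 0.18594
R_total = 4.6231 + 0.18594 = 4.8091 m²·K/W
E = A × HDD × 24 / R / 1000 = 281.8 × 4213 × 24 / 4.8091 / 1000 = 5924.9 kWh
Cost = 5924.9 × 0.08737 = $517.66

517.7 dollars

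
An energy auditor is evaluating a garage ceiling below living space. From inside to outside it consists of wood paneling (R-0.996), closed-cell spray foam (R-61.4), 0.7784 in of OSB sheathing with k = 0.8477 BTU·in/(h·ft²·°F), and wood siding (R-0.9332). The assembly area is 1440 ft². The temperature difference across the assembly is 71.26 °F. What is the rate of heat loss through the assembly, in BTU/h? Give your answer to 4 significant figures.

0.7784/0.8477 = 0.91825
R_total = 0.996 + 61.4 + 0.91825 + 0.9332 = 64.247 ft²·°F·h/BTU
Q = A·ΔT/R = 1440 × 71.26 / 64.247 = 1597.2 BTU/h

1597 BTU/h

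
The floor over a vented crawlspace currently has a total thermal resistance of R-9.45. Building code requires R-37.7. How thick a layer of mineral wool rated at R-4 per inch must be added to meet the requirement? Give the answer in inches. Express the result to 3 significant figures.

7.06 in

ΔR = 37.7 − 9.45 = 28.25 ft²·°F·h/BTU
L = ΔR / (R/in) = 28.25/4 = 7.063 in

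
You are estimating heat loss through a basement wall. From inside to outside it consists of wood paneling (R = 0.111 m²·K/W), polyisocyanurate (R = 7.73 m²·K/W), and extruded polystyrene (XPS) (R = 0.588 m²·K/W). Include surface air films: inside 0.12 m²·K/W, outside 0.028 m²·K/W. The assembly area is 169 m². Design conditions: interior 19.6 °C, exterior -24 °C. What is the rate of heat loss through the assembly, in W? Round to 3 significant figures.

R_total = 0.12 + 0.111 + 7.73 + 0.588 + 0.028 = 8.577 m²·K/W
Q = A·ΔT/R = 169 × (19.6 − (-24)) / 8.577 = 859.1 W

859 W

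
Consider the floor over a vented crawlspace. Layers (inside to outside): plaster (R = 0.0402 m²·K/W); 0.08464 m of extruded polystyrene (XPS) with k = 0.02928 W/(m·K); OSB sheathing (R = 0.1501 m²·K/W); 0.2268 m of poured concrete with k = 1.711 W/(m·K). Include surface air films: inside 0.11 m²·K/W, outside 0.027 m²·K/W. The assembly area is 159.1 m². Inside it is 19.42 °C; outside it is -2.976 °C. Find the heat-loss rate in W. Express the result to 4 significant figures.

1063 W

0.08464/0.02928 = 2.8907
0.2268/1.711 = 0.13255
R_total = 0.11 + 0.0402 + 2.8907 + 0.1501 + 0.13255 + 0.027 = 3.3506 m²·K/W
Q = A·ΔT/R = 159.1 × (19.42 − (-2.976)) / 3.3506 = 1063.5 W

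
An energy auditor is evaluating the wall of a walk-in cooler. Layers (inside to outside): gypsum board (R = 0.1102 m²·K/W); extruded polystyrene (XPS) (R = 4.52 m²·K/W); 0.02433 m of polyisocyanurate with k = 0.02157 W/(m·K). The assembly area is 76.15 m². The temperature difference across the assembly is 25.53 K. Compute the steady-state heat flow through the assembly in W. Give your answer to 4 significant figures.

0.02433/0.02157 = 1.128
R_total = 0.1102 + 4.52 + 1.128 = 5.7582 m²·K/W
Q = A·ΔT/R = 76.15 × 25.53 / 5.7582 = 337.63 W

337.6 W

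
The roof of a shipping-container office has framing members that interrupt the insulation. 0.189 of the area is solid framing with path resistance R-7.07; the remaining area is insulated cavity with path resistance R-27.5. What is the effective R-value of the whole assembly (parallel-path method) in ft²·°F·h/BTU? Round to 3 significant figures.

17.8 ft²·°F·h/BTU

U_eff = 0.811/27.5 + 0.189/7.07 = 0.02949 + 0.02673 = 0.05622
R_eff = 1/U_eff = 17.79 ft²·°F·h/BTU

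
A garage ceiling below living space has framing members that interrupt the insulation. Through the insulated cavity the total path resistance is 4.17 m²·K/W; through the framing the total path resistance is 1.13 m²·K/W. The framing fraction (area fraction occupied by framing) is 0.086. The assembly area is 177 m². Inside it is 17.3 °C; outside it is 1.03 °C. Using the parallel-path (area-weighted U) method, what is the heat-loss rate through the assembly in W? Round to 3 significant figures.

U_eff = 0.914/4.17 + 0.086/1.13 = 0.2192 + 0.07611 = 0.2953
R_eff = 1/U_eff = 3.386 m²·K/W
Q = 177 × (17.3 − 1.03) / 3.386 = 850.4 W

850 W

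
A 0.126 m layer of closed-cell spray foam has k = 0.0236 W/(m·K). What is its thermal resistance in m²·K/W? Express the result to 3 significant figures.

5.34 m²·K/W

R = L/k = 0.126/0.0236 = 5.339 m²·K/W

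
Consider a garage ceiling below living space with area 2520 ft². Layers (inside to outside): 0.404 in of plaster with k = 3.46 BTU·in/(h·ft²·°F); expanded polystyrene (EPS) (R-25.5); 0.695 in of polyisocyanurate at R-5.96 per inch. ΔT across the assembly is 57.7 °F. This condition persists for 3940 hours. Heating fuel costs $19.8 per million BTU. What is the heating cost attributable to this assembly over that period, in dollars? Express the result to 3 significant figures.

0.404/3.46 = 0.1168
0.695 × 5.96 = 4.142
R_total = 0.1168 + 25.5 + 4.142 = 29.76 ft²·°F·h/BTU
Q = 2520 × 57.7 / 29.76 = 4886 BTU/h
E = 4886 × 3940 = 19250000 BTU
Cost = 19250000/10⁶ × 19.8 = $381.2

381 dollars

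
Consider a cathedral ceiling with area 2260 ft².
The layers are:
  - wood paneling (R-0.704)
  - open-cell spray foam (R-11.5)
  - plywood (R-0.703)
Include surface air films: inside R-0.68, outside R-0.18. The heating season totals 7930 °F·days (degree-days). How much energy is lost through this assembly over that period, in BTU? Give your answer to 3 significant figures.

R_total = 0.68 + 0.704 + 11.5 + 0.703 + 0.18 = 13.77 ft²·°F·h/BTU
E = A × HDD × 24 / R = 2260 × 7930 × 24 / 13.77 = 31240000 BTU

31200000 BTU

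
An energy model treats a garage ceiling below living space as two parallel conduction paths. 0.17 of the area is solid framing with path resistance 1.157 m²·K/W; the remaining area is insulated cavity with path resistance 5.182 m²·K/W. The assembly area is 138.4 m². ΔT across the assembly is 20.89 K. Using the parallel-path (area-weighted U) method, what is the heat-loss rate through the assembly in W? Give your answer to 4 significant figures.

U_eff = 0.83/5.182 + 0.17/1.157 = 0.16017 + 0.14693 = 0.3071
R_eff = 1/U_eff = 3.2563 m²·K/W
Q = 138.4 × 20.89 / 3.2563 = 887.88 W

887.9 W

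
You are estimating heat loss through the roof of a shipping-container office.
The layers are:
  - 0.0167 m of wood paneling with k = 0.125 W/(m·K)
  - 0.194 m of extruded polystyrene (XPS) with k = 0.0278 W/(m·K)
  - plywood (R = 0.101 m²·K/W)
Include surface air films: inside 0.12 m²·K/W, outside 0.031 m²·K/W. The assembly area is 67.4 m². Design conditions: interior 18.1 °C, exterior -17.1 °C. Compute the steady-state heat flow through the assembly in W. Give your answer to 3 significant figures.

0.0167/0.125 = 0.1336
0.194/0.0278 = 6.978
R_total = 0.12 + 0.1336 + 6.978 + 0.101 + 0.031 = 7.364 m²·K/W
Q = A·ΔT/R = 67.4 × (18.1 − (-17.1)) / 7.364 = 322.2 W

322 W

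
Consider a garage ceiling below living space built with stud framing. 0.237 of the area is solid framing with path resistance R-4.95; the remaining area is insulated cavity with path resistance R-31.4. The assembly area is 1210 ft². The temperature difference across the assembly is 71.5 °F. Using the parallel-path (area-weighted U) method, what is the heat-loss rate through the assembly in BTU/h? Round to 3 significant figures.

6240 BTU/h

U_eff = 0.763/31.4 + 0.237/4.95 = 0.0243 + 0.04788 = 0.07218
R_eff = 1/U_eff = 13.85 ft²·°F·h/BTU
Q = 1210 × 71.5 / 13.85 = 6244 BTU/h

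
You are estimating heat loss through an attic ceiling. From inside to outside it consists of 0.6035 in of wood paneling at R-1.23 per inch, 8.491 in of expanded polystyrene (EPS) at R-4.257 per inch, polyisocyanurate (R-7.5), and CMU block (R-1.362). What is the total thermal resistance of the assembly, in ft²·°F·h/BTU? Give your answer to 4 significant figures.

0.6035 × 1.23 = 0.7423
8.491 × 4.257 = 36.146
R_total = 0.7423 + 36.146 + 7.5 + 1.362 = 45.75 ft²·°F·h/BTU

45.75 ft²·°F·h/BTU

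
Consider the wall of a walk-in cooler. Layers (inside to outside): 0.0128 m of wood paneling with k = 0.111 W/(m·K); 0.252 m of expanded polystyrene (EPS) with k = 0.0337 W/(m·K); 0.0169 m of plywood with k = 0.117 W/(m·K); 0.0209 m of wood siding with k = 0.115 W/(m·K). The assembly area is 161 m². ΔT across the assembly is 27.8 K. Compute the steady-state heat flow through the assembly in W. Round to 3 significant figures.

565 W

0.0128/0.111 = 0.1153
0.252/0.0337 = 7.478
0.0169/0.117 = 0.1444
0.0209/0.115 = 0.1817
R_total = 0.1153 + 7.478 + 0.1444 + 0.1817 = 7.919 m²·K/W
Q = A·ΔT/R = 161 × 27.8 / 7.919 = 565.2 W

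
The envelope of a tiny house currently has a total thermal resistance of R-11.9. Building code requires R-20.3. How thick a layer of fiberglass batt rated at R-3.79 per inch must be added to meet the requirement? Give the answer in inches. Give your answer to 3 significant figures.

ΔR = 20.3 − 11.9 = 8.4 ft²·°F·h/BTU
L = ΔR / (R/in) = 8.4/3.79 = 2.216 in

2.22 in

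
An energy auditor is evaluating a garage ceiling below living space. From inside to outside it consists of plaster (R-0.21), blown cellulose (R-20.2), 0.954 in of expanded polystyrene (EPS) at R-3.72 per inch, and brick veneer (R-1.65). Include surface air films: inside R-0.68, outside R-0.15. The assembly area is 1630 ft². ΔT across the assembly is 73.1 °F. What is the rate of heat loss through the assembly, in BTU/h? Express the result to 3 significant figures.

0.954 × 3.72 = 3.549
R_total = 0.68 + 0.21 + 20.2 + 3.549 + 1.65 + 0.15 = 26.44 ft²·°F·h/BTU
Q = A·ΔT/R = 1630 × 73.1 / 26.44 = 4507 BTU/h

4510 BTU/h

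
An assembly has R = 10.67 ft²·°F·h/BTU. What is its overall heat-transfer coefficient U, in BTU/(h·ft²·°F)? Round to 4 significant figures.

U = 1/R = 1/10.67 = 0.093721

0.09372 BTU/(h·ft²·°F)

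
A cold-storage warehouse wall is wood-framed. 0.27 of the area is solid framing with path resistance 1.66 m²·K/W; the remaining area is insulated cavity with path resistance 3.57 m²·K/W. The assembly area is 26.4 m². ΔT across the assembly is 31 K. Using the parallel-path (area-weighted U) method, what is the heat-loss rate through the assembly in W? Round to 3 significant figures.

300 W

U_eff = 0.73/3.57 + 0.27/1.66 = 0.2045 + 0.1627 = 0.3671
R_eff = 1/U_eff = 2.724 m²·K/W
Q = 26.4 × 31 / 2.724 = 300.5 W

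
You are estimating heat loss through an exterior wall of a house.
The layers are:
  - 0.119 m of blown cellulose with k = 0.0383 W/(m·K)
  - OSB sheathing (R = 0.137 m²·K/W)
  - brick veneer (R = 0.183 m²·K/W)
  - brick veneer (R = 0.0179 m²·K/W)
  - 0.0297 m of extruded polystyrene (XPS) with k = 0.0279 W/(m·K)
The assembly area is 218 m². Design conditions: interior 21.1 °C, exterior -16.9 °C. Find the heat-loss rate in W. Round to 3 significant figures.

0.119/0.0383 = 3.107
0.0297/0.0279 = 1.065
R_total = 3.107 + 0.137 + 0.183 + 0.0179 + 1.065 = 4.509 m²·K/W
Q = A·ΔT/R = 218 × (21.1 − (-16.9)) / 4.509 = 1837 W

1840 W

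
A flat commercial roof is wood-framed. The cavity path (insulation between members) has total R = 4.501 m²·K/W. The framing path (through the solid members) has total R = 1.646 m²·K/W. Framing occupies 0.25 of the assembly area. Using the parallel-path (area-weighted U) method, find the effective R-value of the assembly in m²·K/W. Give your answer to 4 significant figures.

3.140 m²·K/W

U_eff = 0.75/4.501 + 0.25/1.646 = 0.16663 + 0.15188 = 0.31851
R_eff = 1/U_eff = 3.1396 m²·K/W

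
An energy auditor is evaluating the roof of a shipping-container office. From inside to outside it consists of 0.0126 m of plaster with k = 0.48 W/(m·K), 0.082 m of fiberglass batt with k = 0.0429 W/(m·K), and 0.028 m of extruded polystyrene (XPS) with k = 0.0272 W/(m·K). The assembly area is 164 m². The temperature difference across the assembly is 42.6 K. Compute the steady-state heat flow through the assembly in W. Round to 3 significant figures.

2350 W

0.0126/0.48 = 0.02625
0.082/0.0429 = 1.911
0.028/0.0272 = 1.029
R_total = 0.02625 + 1.911 + 1.029 = 2.967 m²·K/W
Q = A·ΔT/R = 164 × 42.6 / 2.967 = 2355 W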